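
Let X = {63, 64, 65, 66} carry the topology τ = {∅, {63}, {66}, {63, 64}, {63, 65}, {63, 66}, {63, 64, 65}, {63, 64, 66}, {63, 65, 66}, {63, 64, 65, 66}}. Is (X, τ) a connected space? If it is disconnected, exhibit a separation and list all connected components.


(X, τ) is disconnected; components = [{66}, {63, 64, 65}].

Find clopen sets (U ∈ τ with X ∖ U ∈ τ):
  U = ∅, X ∖ U = {63, 64, 65, 66} — both open, so U is clopen.
  U = {66}, X ∖ U = {63, 64, 65} — both open, so U is clopen.
  U = {63, 64, 65}, X ∖ U = {66} — both open, so U is clopen.
  U = {63, 64, 65, 66}, X ∖ U = ∅ — both open, so U is clopen.
Nontrivial clopen(s) exist: e.g. {63, 64, 65}. So (X, τ) is disconnected.
Compute connected components by grouping points that agree on all clopens:
  component: {66}
  component: {63, 64, 65}


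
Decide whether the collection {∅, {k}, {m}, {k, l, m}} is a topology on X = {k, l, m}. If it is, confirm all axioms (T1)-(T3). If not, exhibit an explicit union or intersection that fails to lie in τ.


τ is NOT a topology on X.

Axiom (T1): ∅ ∈ τ? Yes; X ∈ τ? Yes.
Axiom (T2/T3): check pairwise unions and intersections of members of τ.
Counterexample for (T2): {k} ∪ {m} = {k, m} ∉ τ. Therefore τ is NOT a topology.


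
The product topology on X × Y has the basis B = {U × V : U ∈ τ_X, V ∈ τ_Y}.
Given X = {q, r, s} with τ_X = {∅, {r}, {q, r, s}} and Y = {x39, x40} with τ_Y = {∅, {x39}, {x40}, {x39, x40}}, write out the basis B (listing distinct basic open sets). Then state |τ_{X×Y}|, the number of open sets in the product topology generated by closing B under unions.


Basis B = {∅ × ∅, {r} × {x39}, {r} × {x40}, {r} × {x39, x40}, {q, r, s} × {x39}, {q, r, s} × {x40}, {q, r, s} × {x39, x40}}; |τ_{X×Y}| = 9.

Enumerate products U × V with U ∈ τ_X, V ∈ τ_Y (deduplicated):
  ∅ × ∅ = {} (∅)
  {r} × {x39} = {(r,x39)}
  {r} × {x40} = {(r,x40)}
  {r} × {x39, x40} = {(r,x39), (r,x40)}
  {q, r, s} × {x39} = {(q,x39), (r,x39), (s,x39)}
  {q, r, s} × {x40} = {(q,x40), (r,x40), (s,x40)}
  {q, r, s} × {x39, x40} = {(q,x39), (q,x40), (r,x39), (r,x40), (s,x39), (s,x40)}
These 7 distinct sets form the basis B.
Close under arbitrary unions to get τ_{X×Y}; counting gives |τ_{X×Y}| = 9.


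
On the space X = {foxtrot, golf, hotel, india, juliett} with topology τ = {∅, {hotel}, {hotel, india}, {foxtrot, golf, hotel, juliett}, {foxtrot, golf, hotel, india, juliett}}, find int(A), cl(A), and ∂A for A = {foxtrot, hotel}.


int(A) = {hotel}, cl(A) = {foxtrot, golf, hotel, india, juliett}, ∂A = {foxtrot, golf, india, juliett}.

Closed sets in (X, τ) are complements of opens:
  closed(X, τ) = {∅, {india}, {foxtrot, golf, juliett}, {foxtrot, golf, india, juliett}, {foxtrot, golf, hotel, india, juliett}}.
int(A) = ⋃ {U ∈ τ : U ⊆ A}. Opens contained in A: ∅, {hotel}.
Taking the union of these: int(A) = {hotel}.
cl(A) = ⋂ {C closed : A ⊆ C}. Closed sets containing A: {foxtrot, golf, hotel, india, juliett}.
Intersecting these: cl(A) = {foxtrot, golf, hotel, india, juliett}.
∂A = cl(A) ∖ int(A) = {foxtrot, golf, hotel, india, juliett} ∖ {hotel} = {foxtrot, golf, india, juliett}.


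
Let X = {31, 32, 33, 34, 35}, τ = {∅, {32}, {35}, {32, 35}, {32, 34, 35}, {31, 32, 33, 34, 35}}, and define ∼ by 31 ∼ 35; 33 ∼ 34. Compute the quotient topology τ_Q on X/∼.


X/∼ = {[31=35], [32], [33=34]}; |τ_Q| = 3.

Equivalence classes: [31=35], [32], [33=34].
Quotient map π: X → X/∼ sends 31 ↦ [31=35], 32 ↦ [32], 33 ↦ [33=34], 34 ↦ [33=34], 35 ↦ [31=35].
For each subset V ⊆ X/∼, compute π^{-1}(V) ⊆ X and check whether π^{-1}(V) ∈ τ. V is open in τ_Q iff π^{-1}(V) ∈ τ.
  V = {}: π^{-1}(V) = ∅ ∈ τ ✓.
  V = {[31=35]}: π^{-1}(V) = {31, 35} ∉ τ ✗.
  V = {[32]}: π^{-1}(V) = {32} ∈ τ ✓.
  V = {[31=35], [32]}: π^{-1}(V) = {31, 32, 35} ∉ τ ✗.
  V = {[33=34]}: π^{-1}(V) = {33, 34} ∉ τ ✗.
  V = {[31=35], [33=34]}: π^{-1}(V) = {31, 33, 34, 35} ∉ τ ✗.
  V = {[32], [33=34]}: π^{-1}(V) = {32, 33, 34} ∉ τ ✗.
  V = {[31=35], [32], [33=34]}: π^{-1}(V) = {31, 32, 33, 34, 35} ∈ τ ✓.
Open sets in the quotient: τ_Q = {{}, {[32]}, {[31=35], [32], [33=34]}} (3 elements).


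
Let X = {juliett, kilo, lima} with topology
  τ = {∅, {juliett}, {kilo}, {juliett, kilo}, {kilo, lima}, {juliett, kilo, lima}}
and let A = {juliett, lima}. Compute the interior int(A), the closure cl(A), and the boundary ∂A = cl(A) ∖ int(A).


int(A) = {juliett}, cl(A) = {juliett, lima}, ∂A = {lima}.

Closed sets in (X, τ) are complements of opens:
  closed(X, τ) = {∅, {juliett}, {lima}, {juliett, lima}, {kilo, lima}, {juliett, kilo, lima}}.
int(A) = ⋃ {U ∈ τ : U ⊆ A}. Opens contained in A: ∅, {juliett}.
Taking the union of these: int(A) = {juliett}.
cl(A) = ⋂ {C closed : A ⊆ C}. Closed sets containing A: {juliett, lima}, {juliett, kilo, lima}.
Intersecting these: cl(A) = {juliett, lima}.
∂A = cl(A) ∖ int(A) = {juliett, lima} ∖ {juliett} = {lima}.


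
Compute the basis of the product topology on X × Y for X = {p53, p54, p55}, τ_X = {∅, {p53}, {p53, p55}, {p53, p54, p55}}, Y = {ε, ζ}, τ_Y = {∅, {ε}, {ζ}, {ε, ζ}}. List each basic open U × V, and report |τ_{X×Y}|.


Basis B = {∅ × ∅, {p53} × {ε}, {p53} × {ζ}, {p53} × {ε, ζ}, {p53, p55} × {ε}, {p53, p55} × {ζ}, {p53, p54, p55} × {ε}, {p53, p54, p55} × {ζ}, {p53, p55} × {ε, ζ}, {p53, p54, p55} × {ε, ζ}}; |τ_{X×Y}| = 16.

Enumerate products U × V with U ∈ τ_X, V ∈ τ_Y (deduplicated):
  ∅ × ∅ = {} (∅)
  {p53} × {ε} = {(p53,ε)}
  {p53} × {ζ} = {(p53,ζ)}
  {p53} × {ε, ζ} = {(p53,ε), (p53,ζ)}
  {p53, p55} × {ε} = {(p53,ε), (p55,ε)}
  {p53, p55} × {ζ} = {(p53,ζ), (p55,ζ)}
  {p53, p54, p55} × {ε} = {(p53,ε), (p54,ε), (p55,ε)}
  {p53, p54, p55} × {ζ} = {(p53,ζ), (p54,ζ), (p55,ζ)}
  {p53, p55} × {ε, ζ} = {(p53,ε), (p53,ζ), (p55,ε), (p55,ζ)}
  {p53, p54, p55} × {ε, ζ} = {(p53,ε), (p53,ζ), (p54,ε), (p54,ζ), (p55,ε), (p55,ζ)}
These 10 distinct sets form the basis B.
Close under arbitrary unions to get τ_{X×Y}; counting gives |τ_{X×Y}| = 16.


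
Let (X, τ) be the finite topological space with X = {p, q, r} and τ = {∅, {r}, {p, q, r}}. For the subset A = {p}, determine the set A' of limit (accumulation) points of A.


A' = {q}

For each x ∈ X, list the open sets U ∈ τ with x ∈ U, then check whether U ∩ (A ∖ {x}) ≠ ∅ for every such U.
  x = p: open {p, q, r} ∋ x has {p, q, r} ∩ (A ∖ {p}) = ∅, so x is NOT a limit point.
  x = q: opens ∋ x are {p, q, r}; each meets A ∖ {q}, so x IS a limit point.
  x = r: open {r} ∋ x has {r} ∩ (A ∖ {r}) = ∅, so x is NOT a limit point.
Collecting: A' = {q}.


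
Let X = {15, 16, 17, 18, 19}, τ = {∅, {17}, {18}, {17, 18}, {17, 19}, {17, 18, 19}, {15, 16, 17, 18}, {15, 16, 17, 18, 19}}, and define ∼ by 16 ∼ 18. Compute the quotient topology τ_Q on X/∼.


X/∼ = {[15], [16=18], [17], [19]}; |τ_Q| = 5.

Equivalence classes: [15], [16=18], [17], [19].
Quotient map π: X → X/∼ sends 15 ↦ [15], 16 ↦ [16=18], 17 ↦ [17], 18 ↦ [16=18], 19 ↦ [19].
For each subset V ⊆ X/∼, compute π^{-1}(V) ⊆ X and check whether π^{-1}(V) ∈ τ. V is open in τ_Q iff π^{-1}(V) ∈ τ.
  V = {}: π^{-1}(V) = ∅ ∈ τ ✓.
  V = {[15]}: π^{-1}(V) = {15} ∉ τ ✗.
  V = {[16=18]}: π^{-1}(V) = {16, 18} ∉ τ ✗.
  V = {[15], [16=18]}: π^{-1}(V) = {15, 16, 18} ∉ τ ✗.
  V = {[17]}: π^{-1}(V) = {17} ∈ τ ✓.
  V = {[15], [17]}: π^{-1}(V) = {15, 17} ∉ τ ✗.
  V = {[16=18], [17]}: π^{-1}(V) = {16, 17, 18} ∉ τ ✗.
  V = {[15], [16=18], [17]}: π^{-1}(V) = {15, 16, 17, 18} ∈ τ ✓.
  V = {[19]}: π^{-1}(V) = {19} ∉ τ ✗.
  V = {[15], [19]}: π^{-1}(V) = {15, 19} ∉ τ ✗.
  V = {[16=18], [19]}: π^{-1}(V) = {16, 18, 19} ∉ τ ✗.
  V = {[15], [16=18], [19]}: π^{-1}(V) = {15, 16, 18, 19} ∉ τ ✗.
  V = {[17], [19]}: π^{-1}(V) = {17, 19} ∈ τ ✓.
  V = {[15], [17], [19]}: π^{-1}(V) = {15, 17, 19} ∉ τ ✗.
  V = {[16=18], [17], [19]}: π^{-1}(V) = {16, 17, 18, 19} ∉ τ ✗.
  V = {[15], [16=18], [17], [19]}: π^{-1}(V) = {15, 16, 17, 18, 19} ∈ τ ✓.
Open sets in the quotient: τ_Q = {{}, {[17]}, {[15], [16=18], [17]}, {[17], [19]}, {[15], [16=18], [17], [19]}} (5 elements).


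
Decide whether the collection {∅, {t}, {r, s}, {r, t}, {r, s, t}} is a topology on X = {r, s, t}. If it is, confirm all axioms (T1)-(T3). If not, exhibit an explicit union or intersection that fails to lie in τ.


τ is NOT a topology on X.

Axiom (T1): ∅ ∈ τ? Yes; X ∈ τ? Yes.
Axiom (T2/T3): check pairwise unions and intersections of members of τ.
Counterexample for (T3): {r, s} ∩ {r, t} = {r} ∉ τ. Therefore τ is NOT a topology.


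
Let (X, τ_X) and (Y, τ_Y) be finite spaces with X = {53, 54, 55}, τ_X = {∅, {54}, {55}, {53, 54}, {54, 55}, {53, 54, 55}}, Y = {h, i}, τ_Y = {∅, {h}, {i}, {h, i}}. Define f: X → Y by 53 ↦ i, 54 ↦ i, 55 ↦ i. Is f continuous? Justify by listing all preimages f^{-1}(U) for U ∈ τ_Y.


f IS continuous.

Compute f^{-1}(U) for each U ∈ τ_Y:
  U = ∅: f^{-1}(U) = ∅ ∈ τ_X ✓.
  U = {h}: f^{-1}(U) = ∅ ∈ τ_X ✓.
  U = {i}: f^{-1}(U) = {53, 54, 55} ∈ τ_X ✓.
  U = {h, i}: f^{-1}(U) = {53, 54, 55} ∈ τ_X ✓.
Every preimage lies in τ_X, so f IS continuous.


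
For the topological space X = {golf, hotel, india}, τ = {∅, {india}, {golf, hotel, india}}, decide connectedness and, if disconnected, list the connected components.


(X, τ) is connected.

Find clopen sets (U ∈ τ with X ∖ U ∈ τ):
  U = ∅, X ∖ U = {golf, hotel, india} — both open, so U is clopen.
  U = {golf, hotel, india}, X ∖ U = ∅ — both open, so U is clopen.
Only trivial clopens (∅ and X) exist, so (X, τ) is connected.
Compute connected components by grouping points that agree on all clopens:
  component: {golf, hotel, india}


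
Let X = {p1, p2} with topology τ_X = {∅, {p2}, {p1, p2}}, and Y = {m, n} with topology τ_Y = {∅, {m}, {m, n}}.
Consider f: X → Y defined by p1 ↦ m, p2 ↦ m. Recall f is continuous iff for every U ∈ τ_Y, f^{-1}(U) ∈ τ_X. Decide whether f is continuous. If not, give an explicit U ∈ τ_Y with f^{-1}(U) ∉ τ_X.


f IS continuous.

Compute f^{-1}(U) for each U ∈ τ_Y:
  U = ∅: f^{-1}(U) = ∅ ∈ τ_X ✓.
  U = {m}: f^{-1}(U) = {p1, p2} ∈ τ_X ✓.
  U = {m, n}: f^{-1}(U) = {p1, p2} ∈ τ_X ✓.
Every preimage lies in τ_X, so f IS continuous.


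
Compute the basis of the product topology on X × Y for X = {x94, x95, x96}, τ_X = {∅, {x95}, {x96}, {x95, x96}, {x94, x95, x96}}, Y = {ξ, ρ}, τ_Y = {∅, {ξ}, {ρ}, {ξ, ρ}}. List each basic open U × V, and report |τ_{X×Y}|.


Basis B = {∅ × ∅, {x95} × {ξ}, {x95} × {ρ}, {x96} × {ξ}, {x96} × {ρ}, {x95} × {ξ, ρ}, {x95, x96} × {ξ}, {x95, x96} × {ρ}, {x96} × {ξ, ρ}, {x94, x95, x96} × {ξ}, {x94, x95, x96} × {ρ}, {x95, x96} × {ξ, ρ}, {x94, x95, x96} × {ξ, ρ}}; |τ_{X×Y}| = 25.

Enumerate products U × V with U ∈ τ_X, V ∈ τ_Y (deduplicated):
  ∅ × ∅ = {} (∅)
  {x95} × {ξ} = {(x95,ξ)}
  {x95} × {ρ} = {(x95,ρ)}
  {x96} × {ξ} = {(x96,ξ)}
  {x96} × {ρ} = {(x96,ρ)}
  {x95} × {ξ, ρ} = {(x95,ξ), (x95,ρ)}
  {x95, x96} × {ξ} = {(x95,ξ), (x96,ξ)}
  {x95, x96} × {ρ} = {(x95,ρ), (x96,ρ)}
  {x96} × {ξ, ρ} = {(x96,ξ), (x96,ρ)}
  {x94, x95, x96} × {ξ} = {(x94,ξ), (x95,ξ), (x96,ξ)}
  {x94, x95, x96} × {ρ} = {(x94,ρ), (x95,ρ), (x96,ρ)}
  {x95, x96} × {ξ, ρ} = {(x95,ξ), (x95,ρ), (x96,ξ), (x96,ρ)}
  {x94, x95, x96} × {ξ, ρ} = {(x94,ξ), (x94,ρ), (x95,ξ), (x95,ρ), (x96,ξ), (x96,ρ)}
These 13 distinct sets form the basis B.
Close under arbitrary unions to get τ_{X×Y}; counting gives |τ_{X×Y}| = 25.


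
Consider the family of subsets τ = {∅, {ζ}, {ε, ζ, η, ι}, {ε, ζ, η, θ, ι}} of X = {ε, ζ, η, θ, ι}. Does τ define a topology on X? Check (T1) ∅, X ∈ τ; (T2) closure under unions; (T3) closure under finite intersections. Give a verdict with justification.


τ IS a topology on X.

Axiom (T1): ∅ ∈ τ? Yes; X ∈ τ? Yes.
Axiom (T2/T3): check pairwise unions and intersections of members of τ.
All pairwise intersections and unions checked — each lies in τ. Therefore τ satisfies (T1), (T2), (T3): it IS a topology on X.


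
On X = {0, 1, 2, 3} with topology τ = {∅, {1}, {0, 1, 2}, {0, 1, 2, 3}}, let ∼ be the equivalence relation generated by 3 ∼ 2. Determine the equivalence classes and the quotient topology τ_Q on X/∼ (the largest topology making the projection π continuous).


X/∼ = {[0], [1], [2=3]}; |τ_Q| = 3.

Equivalence classes: [0], [1], [2=3].
Quotient map π: X → X/∼ sends 0 ↦ [0], 1 ↦ [1], 2 ↦ [2=3], 3 ↦ [2=3].
For each subset V ⊆ X/∼, compute π^{-1}(V) ⊆ X and check whether π^{-1}(V) ∈ τ. V is open in τ_Q iff π^{-1}(V) ∈ τ.
  V = {}: π^{-1}(V) = ∅ ∈ τ ✓.
  V = {[0]}: π^{-1}(V) = {0} ∉ τ ✗.
  V = {[1]}: π^{-1}(V) = {1} ∈ τ ✓.
  V = {[0], [1]}: π^{-1}(V) = {0, 1} ∉ τ ✗.
  V = {[2=3]}: π^{-1}(V) = {2, 3} ∉ τ ✗.
  V = {[0], [2=3]}: π^{-1}(V) = {0, 2, 3} ∉ τ ✗.
  V = {[1], [2=3]}: π^{-1}(V) = {1, 2, 3} ∉ τ ✗.
  V = {[0], [1], [2=3]}: π^{-1}(V) = {0, 1, 2, 3} ∈ τ ✓.
Open sets in the quotient: τ_Q = {{}, {[1]}, {[0], [1], [2=3]}} (3 elements).


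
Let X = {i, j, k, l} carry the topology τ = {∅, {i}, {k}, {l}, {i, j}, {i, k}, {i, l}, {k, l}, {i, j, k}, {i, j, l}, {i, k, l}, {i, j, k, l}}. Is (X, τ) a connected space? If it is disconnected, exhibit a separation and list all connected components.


(X, τ) is disconnected; components = [{k}, {l}, {i, j}].

Find clopen sets (U ∈ τ with X ∖ U ∈ τ):
  U = ∅, X ∖ U = {i, j, k, l} — both open, so U is clopen.
  U = {k}, X ∖ U = {i, j, l} — both open, so U is clopen.
  U = {l}, X ∖ U = {i, j, k} — both open, so U is clopen.
  U = {i, j}, X ∖ U = {k, l} — both open, so U is clopen.
  U = {k, l}, X ∖ U = {i, j} — both open, so U is clopen.
  U = {i, j, k}, X ∖ U = {l} — both open, so U is clopen.
  U = {i, j, l}, X ∖ U = {k} — both open, so U is clopen.
  U = {i, j, k, l}, X ∖ U = ∅ — both open, so U is clopen.
Nontrivial clopen(s) exist: e.g. {i, j}. So (X, τ) is disconnected.
Compute connected components by grouping points that agree on all clopens:
  component: {k}
  component: {l}
  component: {i, j}


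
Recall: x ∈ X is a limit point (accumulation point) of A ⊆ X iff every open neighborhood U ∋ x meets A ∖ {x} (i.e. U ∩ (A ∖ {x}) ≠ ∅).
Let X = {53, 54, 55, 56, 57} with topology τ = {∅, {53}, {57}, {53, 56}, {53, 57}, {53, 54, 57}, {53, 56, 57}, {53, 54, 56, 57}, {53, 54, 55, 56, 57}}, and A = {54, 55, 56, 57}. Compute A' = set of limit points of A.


A' = {54, 55}

For each x ∈ X, list the open sets U ∈ τ with x ∈ U, then check whether U ∩ (A ∖ {x}) ≠ ∅ for every such U.
  x = 53: open {53} ∋ x has {53} ∩ (A ∖ {53}) = ∅, so x is NOT a limit point.
  x = 54: opens ∋ x are {53, 54, 57}, {53, 54, 56, 57}, {53, 54, 55, 56, 57}; each meets A ∖ {54}, so x IS a limit point.
  x = 55: opens ∋ x are {53, 54, 55, 56, 57}; each meets A ∖ {55}, so x IS a limit point.
  x = 56: open {53, 56} ∋ x has {53, 56} ∩ (A ∖ {56}) = ∅, so x is NOT a limit point.
  x = 57: open {57} ∋ x has {57} ∩ (A ∖ {57}) = ∅, so x is NOT a limit point.
Collecting: A' = {54, 55}.


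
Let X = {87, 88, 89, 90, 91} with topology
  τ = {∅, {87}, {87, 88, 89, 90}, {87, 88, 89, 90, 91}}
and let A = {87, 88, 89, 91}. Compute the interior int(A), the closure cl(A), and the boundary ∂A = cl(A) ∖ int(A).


int(A) = {87}, cl(A) = {87, 88, 89, 90, 91}, ∂A = {88, 89, 90, 91}.

Closed sets in (X, τ) are complements of opens:
  closed(X, τ) = {∅, {91}, {88, 89, 90, 91}, {87, 88, 89, 90, 91}}.
int(A) = ⋃ {U ∈ τ : U ⊆ A}. Opens contained in A: ∅, {87}.
Taking the union of these: int(A) = {87}.
cl(A) = ⋂ {C closed : A ⊆ C}. Closed sets containing A: {87, 88, 89, 90, 91}.
Intersecting these: cl(A) = {87, 88, 89, 90, 91}.
∂A = cl(A) ∖ int(A) = {87, 88, 89, 90, 91} ∖ {87} = {88, 89, 90, 91}.


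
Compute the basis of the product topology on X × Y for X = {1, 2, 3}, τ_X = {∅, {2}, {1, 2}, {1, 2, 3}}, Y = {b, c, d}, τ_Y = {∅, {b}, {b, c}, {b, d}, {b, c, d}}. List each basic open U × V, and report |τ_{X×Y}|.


Basis B = {∅ × ∅, {2} × {b}, {1, 2} × {b}, {2} × {b, c}, {2} × {b, d}, {1, 2, 3} × {b}, {2} × {b, c, d}, {1, 2} × {b, c}, {1, 2} × {b, d}, {1, 2} × {b, c, d}, {1, 2, 3} × {b, c}, {1, 2, 3} × {b, d}, {1, 2, 3} × {b, c, d}}; |τ_{X×Y}| = 30.

Enumerate products U × V with U ∈ τ_X, V ∈ τ_Y (deduplicated):
  ∅ × ∅ = {} (∅)
  {2} × {b} = {(2,b)}
  {1, 2} × {b} = {(1,b), (2,b)}
  {2} × {b, c} = {(2,b), (2,c)}
  {2} × {b, d} = {(2,b), (2,d)}
  {1, 2, 3} × {b} = {(1,b), (2,b), (3,b)}
  {2} × {b, c, d} = {(2,b), (2,c), (2,d)}
  {1, 2} × {b, c} = {(1,b), (1,c), (2,b), (2,c)}
  {1, 2} × {b, d} = {(1,b), (1,d), (2,b), (2,d)}
  {1, 2} × {b, c, d} = {(1,b), (1,c), (1,d), (2,b), (2,c), (2,d)}
  {1, 2, 3} × {b, c} = {(1,b), (1,c), (2,b), (2,c), (3,b), (3,c)}
  {1, 2, 3} × {b, d} = {(1,b), (1,d), (2,b), (2,d), (3,b), (3,d)}
  {1, 2, 3} × {b, c, d} = {(1,b), (1,c), (1,d), (2,b), (2,c), (2,d), (3,b), (3,c), (3,d)}
These 13 distinct sets form the basis B.
Close under arbitrary unions to get τ_{X×Y}; counting gives |τ_{X×Y}| = 30.


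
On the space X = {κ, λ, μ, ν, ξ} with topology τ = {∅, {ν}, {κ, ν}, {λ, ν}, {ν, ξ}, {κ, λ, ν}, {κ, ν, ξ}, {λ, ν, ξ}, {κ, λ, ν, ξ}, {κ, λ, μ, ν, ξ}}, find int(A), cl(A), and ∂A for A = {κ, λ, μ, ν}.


int(A) = {κ, λ, ν}, cl(A) = {κ, λ, μ, ν, ξ}, ∂A = {μ, ξ}.

Closed sets in (X, τ) are complements of opens:
  closed(X, τ) = {∅, {μ}, {κ, μ}, {λ, μ}, {μ, ξ}, {κ, λ, μ}, {κ, μ, ξ}, {λ, μ, ξ}, {κ, λ, μ, ξ}, {κ, λ, μ, ν, ξ}}.
int(A) = ⋃ {U ∈ τ : U ⊆ A}. Opens contained in A: ∅, {ν}, {κ, ν}, {λ, ν}, {κ, λ, ν}.
Taking the union of these: int(A) = {κ, λ, ν}.
cl(A) = ⋂ {C closed : A ⊆ C}. Closed sets containing A: {κ, λ, μ, ν, ξ}.
Intersecting these: cl(A) = {κ, λ, μ, ν, ξ}.
∂A = cl(A) ∖ int(A) = {κ, λ, μ, ν, ξ} ∖ {κ, λ, ν} = {μ, ξ}.


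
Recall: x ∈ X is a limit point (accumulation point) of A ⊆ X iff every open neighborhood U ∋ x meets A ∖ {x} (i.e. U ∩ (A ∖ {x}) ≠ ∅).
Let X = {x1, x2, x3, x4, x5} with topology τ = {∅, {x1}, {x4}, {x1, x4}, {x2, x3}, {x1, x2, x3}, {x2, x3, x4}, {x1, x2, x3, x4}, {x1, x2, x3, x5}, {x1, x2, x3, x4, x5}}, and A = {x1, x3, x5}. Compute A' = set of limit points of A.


A' = {x2, x5}

For each x ∈ X, list the open sets U ∈ τ with x ∈ U, then check whether U ∩ (A ∖ {x}) ≠ ∅ for every such U.
  x = x1: open {x1} ∋ x has {x1} ∩ (A ∖ {x1}) = ∅, so x is NOT a limit point.
  x = x2: opens ∋ x are {x2, x3}, {x1, x2, x3}, {x2, x3, x4}, {x1, x2, x3, x4}, {x1, x2, x3, x5}, {x1, x2, x3, x4, x5}; each meets A ∖ {x2}, so x IS a limit point.
  x = x3: open {x2, x3} ∋ x has {x2, x3} ∩ (A ∖ {x3}) = ∅, so x is NOT a limit point.
  x = x4: open {x4} ∋ x has {x4} ∩ (A ∖ {x4}) = ∅, so x is NOT a limit point.
  x = x5: opens ∋ x are {x1, x2, x3, x5}, {x1, x2, x3, x4, x5}; each meets A ∖ {x5}, so x IS a limit point.
Collecting: A' = {x2, x5}.


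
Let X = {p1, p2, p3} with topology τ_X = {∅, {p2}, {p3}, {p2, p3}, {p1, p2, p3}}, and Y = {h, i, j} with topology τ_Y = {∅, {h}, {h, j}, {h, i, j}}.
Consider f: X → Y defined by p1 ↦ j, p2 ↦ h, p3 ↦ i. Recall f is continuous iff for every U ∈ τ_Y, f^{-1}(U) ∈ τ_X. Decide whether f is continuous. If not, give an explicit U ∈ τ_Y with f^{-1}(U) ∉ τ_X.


f is NOT continuous.

Compute f^{-1}(U) for each U ∈ τ_Y:
  U = ∅: f^{-1}(U) = ∅ ∈ τ_X ✓.
  U = {h}: f^{-1}(U) = {p2} ∈ τ_X ✓.
  U = {h, j}: f^{-1}(U) = {p1, p2} ∉ τ_X ✗.
  U = {h, i, j}: f^{-1}(U) = {p1, p2, p3} ∈ τ_X ✓.
Found U = {h, j} with f^{-1}(U) = {p1, p2} not in τ_X. Therefore f is NOT continuous.


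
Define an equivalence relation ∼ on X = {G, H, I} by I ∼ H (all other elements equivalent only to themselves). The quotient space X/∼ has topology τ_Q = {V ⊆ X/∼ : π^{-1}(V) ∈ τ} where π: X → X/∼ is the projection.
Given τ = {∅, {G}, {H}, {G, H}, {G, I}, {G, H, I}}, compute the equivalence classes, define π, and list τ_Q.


X/∼ = {[G], [H=I]}; |τ_Q| = 3.

Equivalence classes: [G], [H=I].
Quotient map π: X → X/∼ sends G ↦ [G], H ↦ [H=I], I ↦ [H=I].
For each subset V ⊆ X/∼, compute π^{-1}(V) ⊆ X and check whether π^{-1}(V) ∈ τ. V is open in τ_Q iff π^{-1}(V) ∈ τ.
  V = {}: π^{-1}(V) = ∅ ∈ τ ✓.
  V = {[G]}: π^{-1}(V) = {G} ∈ τ ✓.
  V = {[H=I]}: π^{-1}(V) = {H, I} ∉ τ ✗.
  V = {[G], [H=I]}: π^{-1}(V) = {G, H, I} ∈ τ ✓.
Open sets in the quotient: τ_Q = {{}, {[G]}, {[G], [H=I]}} (3 elements).


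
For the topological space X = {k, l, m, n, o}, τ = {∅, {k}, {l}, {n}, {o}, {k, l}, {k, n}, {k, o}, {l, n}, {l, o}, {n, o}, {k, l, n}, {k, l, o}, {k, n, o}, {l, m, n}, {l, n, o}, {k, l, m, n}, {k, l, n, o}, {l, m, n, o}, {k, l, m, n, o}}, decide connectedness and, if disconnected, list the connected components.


(X, τ) is disconnected; components = [{k}, {o}, {l, m, n}].

Find clopen sets (U ∈ τ with X ∖ U ∈ τ):
  U = ∅, X ∖ U = {k, l, m, n, o} — both open, so U is clopen.
  U = {k}, X ∖ U = {l, m, n, o} — both open, so U is clopen.
  U = {o}, X ∖ U = {k, l, m, n} — both open, so U is clopen.
  U = {k, o}, X ∖ U = {l, m, n} — both open, so U is clopen.
  U = {l, m, n}, X ∖ U = {k, o} — both open, so U is clopen.
  U = {k, l, m, n}, X ∖ U = {o} — both open, so U is clopen.
  U = {l, m, n, o}, X ∖ U = {k} — both open, so U is clopen.
  U = {k, l, m, n, o}, X ∖ U = ∅ — both open, so U is clopen.
Nontrivial clopen(s) exist: e.g. {k, l, m, n}. So (X, τ) is disconnected.
Compute connected components by grouping points that agree on all clopens:
  component: {k}
  component: {o}
  component: {l, m, n}


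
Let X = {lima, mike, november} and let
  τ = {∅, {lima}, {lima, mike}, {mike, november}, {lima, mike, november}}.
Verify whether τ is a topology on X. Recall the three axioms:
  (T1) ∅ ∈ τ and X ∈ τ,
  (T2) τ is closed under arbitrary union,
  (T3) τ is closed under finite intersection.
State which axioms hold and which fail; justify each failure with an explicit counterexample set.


τ is NOT a topology on X.

Axiom (T1): ∅ ∈ τ? Yes; X ∈ τ? Yes.
Axiom (T2/T3): check pairwise unions and intersections of members of τ.
Counterexample for (T3): {lima, mike} ∩ {mike, november} = {mike} ∉ τ. Therefore τ is NOT a topology.


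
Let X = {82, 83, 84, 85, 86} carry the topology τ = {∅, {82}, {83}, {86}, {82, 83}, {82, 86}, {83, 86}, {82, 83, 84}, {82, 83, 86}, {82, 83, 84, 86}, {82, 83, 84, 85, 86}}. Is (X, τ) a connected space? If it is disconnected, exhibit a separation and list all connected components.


(X, τ) is connected.

Find clopen sets (U ∈ τ with X ∖ U ∈ τ):
  U = ∅, X ∖ U = {82, 83, 84, 85, 86} — both open, so U is clopen.
  U = {82, 83, 84, 85, 86}, X ∖ U = ∅ — both open, so U is clopen.
Only trivial clopens (∅ and X) exist, so (X, τ) is connected.
Compute connected components by grouping points that agree on all clopens:
  component: {82, 83, 84, 85, 86}


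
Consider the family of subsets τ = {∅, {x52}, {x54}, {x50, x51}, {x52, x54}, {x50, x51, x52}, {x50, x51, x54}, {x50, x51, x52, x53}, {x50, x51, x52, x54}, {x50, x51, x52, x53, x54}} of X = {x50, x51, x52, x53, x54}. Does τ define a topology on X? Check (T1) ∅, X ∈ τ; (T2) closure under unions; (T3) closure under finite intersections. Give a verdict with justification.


τ IS a topology on X.

Axiom (T1): ∅ ∈ τ? Yes; X ∈ τ? Yes.
Axiom (T2/T3): check pairwise unions and intersections of members of τ.
All pairwise intersections and unions checked — each lies in τ. Therefore τ satisfies (T1), (T2), (T3): it IS a topology on X.


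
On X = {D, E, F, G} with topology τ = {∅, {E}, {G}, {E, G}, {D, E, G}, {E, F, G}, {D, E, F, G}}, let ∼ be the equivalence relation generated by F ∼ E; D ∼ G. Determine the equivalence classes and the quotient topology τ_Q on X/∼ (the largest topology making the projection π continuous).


X/∼ = {[D=G], [E=F]}; |τ_Q| = 2.

Equivalence classes: [D=G], [E=F].
Quotient map π: X → X/∼ sends D ↦ [D=G], E ↦ [E=F], F ↦ [E=F], G ↦ [D=G].
For each subset V ⊆ X/∼, compute π^{-1}(V) ⊆ X and check whether π^{-1}(V) ∈ τ. V is open in τ_Q iff π^{-1}(V) ∈ τ.
  V = {}: π^{-1}(V) = ∅ ∈ τ ✓.
  V = {[D=G]}: π^{-1}(V) = {D, G} ∉ τ ✗.
  V = {[E=F]}: π^{-1}(V) = {E, F} ∉ τ ✗.
  V = {[D=G], [E=F]}: π^{-1}(V) = {D, E, F, G} ∈ τ ✓.
Open sets in the quotient: τ_Q = {{}, {[D=G], [E=F]}} (2 elements).


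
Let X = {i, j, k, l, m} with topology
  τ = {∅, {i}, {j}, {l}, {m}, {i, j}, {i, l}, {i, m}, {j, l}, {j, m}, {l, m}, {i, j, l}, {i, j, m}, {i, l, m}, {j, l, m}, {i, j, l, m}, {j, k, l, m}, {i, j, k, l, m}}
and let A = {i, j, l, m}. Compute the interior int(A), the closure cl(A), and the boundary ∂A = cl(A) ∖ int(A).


int(A) = {i, j, l, m}, cl(A) = {i, j, k, l, m}, ∂A = {k}.

Closed sets in (X, τ) are complements of opens:
  closed(X, τ) = {∅, {i}, {k}, {i, k}, {j, k}, {k, l}, {k, m}, {i, j, k}, {i, k, l}, {i, k, m}, {j, k, l}, {j, k, m}, {k, l, m}, {i, j, k, l}, {i, j, k, m}, {i, k, l, m}, {j, k, l, m}, {i, j, k, l, m}}.
int(A) = ⋃ {U ∈ τ : U ⊆ A}. Opens contained in A: ∅, {i}, {j}, {l}, {m}, {i, j}, {i, l}, {i, m}, {j, l}, {j, m}, {l, m}, {i, j, l}, {i, j, m}, {i, l, m}, {j, l, m}, {i, j, l, m}.
Taking the union of these: int(A) = {i, j, l, m}.
cl(A) = ⋂ {C closed : A ⊆ C}. Closed sets containing A: {i, j, k, l, m}.
Intersecting these: cl(A) = {i, j, k, l, m}.
∂A = cl(A) ∖ int(A) = {i, j, k, l, m} ∖ {i, j, l, m} = {k}.


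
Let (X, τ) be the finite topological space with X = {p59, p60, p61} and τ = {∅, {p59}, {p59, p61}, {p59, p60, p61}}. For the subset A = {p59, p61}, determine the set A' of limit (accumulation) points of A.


A' = {p60, p61}

For each x ∈ X, list the open sets U ∈ τ with x ∈ U, then check whether U ∩ (A ∖ {x}) ≠ ∅ for every such U.
  x = p59: open {p59} ∋ x has {p59} ∩ (A ∖ {p59}) = ∅, so x is NOT a limit point.
  x = p60: opens ∋ x are {p59, p60, p61}; each meets A ∖ {p60}, so x IS a limit point.
  x = p61: opens ∋ x are {p59, p61}, {p59, p60, p61}; each meets A ∖ {p61}, so x IS a limit point.
Collecting: A' = {p60, p61}.


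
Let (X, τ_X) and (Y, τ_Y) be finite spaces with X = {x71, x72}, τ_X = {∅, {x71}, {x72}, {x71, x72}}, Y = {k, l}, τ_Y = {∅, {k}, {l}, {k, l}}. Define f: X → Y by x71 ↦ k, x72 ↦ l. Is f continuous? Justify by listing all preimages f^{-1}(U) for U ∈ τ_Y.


f IS continuous.

Compute f^{-1}(U) for each U ∈ τ_Y:
  U = ∅: f^{-1}(U) = ∅ ∈ τ_X ✓.
  U = {k}: f^{-1}(U) = {x71} ∈ τ_X ✓.
  U = {l}: f^{-1}(U) = {x72} ∈ τ_X ✓.
  U = {k, l}: f^{-1}(U) = {x71, x72} ∈ τ_X ✓.
Every preimage lies in τ_X, so f IS continuous.


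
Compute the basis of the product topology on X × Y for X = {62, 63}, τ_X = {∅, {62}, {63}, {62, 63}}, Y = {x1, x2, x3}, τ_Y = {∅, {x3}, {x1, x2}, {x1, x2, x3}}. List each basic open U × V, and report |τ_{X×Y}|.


Basis B = {∅ × ∅, {62} × {x3}, {63} × {x3}, {62} × {x1, x2}, {62, 63} × {x3}, {63} × {x1, x2}, {62} × {x1, x2, x3}, {63} × {x1, x2, x3}, {62, 63} × {x1, x2}, {62, 63} × {x1, x2, x3}}; |τ_{X×Y}| = 16.

Enumerate products U × V with U ∈ τ_X, V ∈ τ_Y (deduplicated):
  ∅ × ∅ = {} (∅)
  {62} × {x3} = {(62,x3)}
  {63} × {x3} = {(63,x3)}
  {62} × {x1, x2} = {(62,x1), (62,x2)}
  {62, 63} × {x3} = {(62,x3), (63,x3)}
  {63} × {x1, x2} = {(63,x1), (63,x2)}
  {62} × {x1, x2, x3} = {(62,x1), (62,x2), (62,x3)}
  {63} × {x1, x2, x3} = {(63,x1), (63,x2), (63,x3)}
  {62, 63} × {x1, x2} = {(62,x1), (62,x2), (63,x1), (63,x2)}
  {62, 63} × {x1, x2, x3} = {(62,x1), (62,x2), (62,x3), (63,x1), (63,x2), (63,x3)}
These 10 distinct sets form the basis B.
Close under arbitrary unions to get τ_{X×Y}; counting gives |τ_{X×Y}| = 16.


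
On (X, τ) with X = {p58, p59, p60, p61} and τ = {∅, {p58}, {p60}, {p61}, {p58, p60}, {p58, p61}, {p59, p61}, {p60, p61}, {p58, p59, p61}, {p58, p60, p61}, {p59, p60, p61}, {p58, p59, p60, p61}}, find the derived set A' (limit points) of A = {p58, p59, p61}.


A' = {p59}

For each x ∈ X, list the open sets U ∈ τ with x ∈ U, then check whether U ∩ (A ∖ {x}) ≠ ∅ for every such U.
  x = p58: open {p58} ∋ x has {p58} ∩ (A ∖ {p58}) = ∅, so x is NOT a limit point.
  x = p59: opens ∋ x are {p59, p61}, {p58, p59, p61}, {p59, p60, p61}, {p58, p59, p60, p61}; each meets A ∖ {p59}, so x IS a limit point.
  x = p60: open {p60} ∋ x has {p60} ∩ (A ∖ {p60}) = ∅, so x is NOT a limit point.
  x = p61: open {p61} ∋ x has {p61} ∩ (A ∖ {p61}) = ∅, so x is NOT a limit point.
Collecting: A' = {p59}.


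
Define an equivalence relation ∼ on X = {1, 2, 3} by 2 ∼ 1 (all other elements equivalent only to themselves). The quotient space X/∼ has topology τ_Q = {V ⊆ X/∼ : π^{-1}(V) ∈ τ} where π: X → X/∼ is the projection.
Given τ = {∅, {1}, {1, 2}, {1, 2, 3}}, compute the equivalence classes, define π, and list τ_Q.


X/∼ = {[1=2], [3]}; |τ_Q| = 3.

Equivalence classes: [1=2], [3].
Quotient map π: X → X/∼ sends 1 ↦ [1=2], 2 ↦ [1=2], 3 ↦ [3].
For each subset V ⊆ X/∼, compute π^{-1}(V) ⊆ X and check whether π^{-1}(V) ∈ τ. V is open in τ_Q iff π^{-1}(V) ∈ τ.
  V = {}: π^{-1}(V) = ∅ ∈ τ ✓.
  V = {[1=2]}: π^{-1}(V) = {1, 2} ∈ τ ✓.
  V = {[3]}: π^{-1}(V) = {3} ∉ τ ✗.
  V = {[1=2], [3]}: π^{-1}(V) = {1, 2, 3} ∈ τ ✓.
Open sets in the quotient: τ_Q = {{}, {[1=2]}, {[1=2], [3]}} (3 elements).


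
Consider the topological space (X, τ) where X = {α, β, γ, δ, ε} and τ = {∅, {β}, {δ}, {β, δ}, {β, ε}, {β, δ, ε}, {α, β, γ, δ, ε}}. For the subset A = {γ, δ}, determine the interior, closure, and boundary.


int(A) = {δ}, cl(A) = {α, γ, δ}, ∂A = {α, γ}.

Closed sets in (X, τ) are complements of opens:
  closed(X, τ) = {∅, {α, γ}, {α, γ, δ}, {α, γ, ε}, {α, β, γ, ε}, {α, γ, δ, ε}, {α, β, γ, δ, ε}}.
int(A) = ⋃ {U ∈ τ : U ⊆ A}. Opens contained in A: ∅, {δ}.
Taking the union of these: int(A) = {δ}.
cl(A) = ⋂ {C closed : A ⊆ C}. Closed sets containing A: {α, γ, δ}, {α, γ, δ, ε}, {α, β, γ, δ, ε}.
Intersecting these: cl(A) = {α, γ, δ}.
∂A = cl(A) ∖ int(A) = {α, γ, δ} ∖ {δ} = {α, γ}.


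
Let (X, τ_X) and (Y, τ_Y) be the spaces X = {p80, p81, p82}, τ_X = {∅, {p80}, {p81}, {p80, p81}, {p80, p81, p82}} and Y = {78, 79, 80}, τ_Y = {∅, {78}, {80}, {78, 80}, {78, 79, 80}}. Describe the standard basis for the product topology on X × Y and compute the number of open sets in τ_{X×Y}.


Basis B = {∅ × ∅, {p80} × {78}, {p80} × {80}, {p81} × {78}, {p81} × {80}, {p80} × {78, 80}, {p80, p81} × {78}, {p80, p81} × {80}, {p81} × {78, 80}, {p80} × {78, 79, 80}, {p80, p81, p82} × {78}, {p80, p81, p82} × {80}, {p81} × {78, 79, 80}, {p80, p81} × {78, 80}, {p80, p81} × {78, 79, 80}, {p80, p81, p82} × {78, 80}, {p80, p81, p82} × {78, 79, 80}}; |τ_{X×Y}| = 48.

Enumerate products U × V with U ∈ τ_X, V ∈ τ_Y (deduplicated):
  ∅ × ∅ = {} (∅)
  {p80} × {78} = {(p80,78)}
  {p80} × {80} = {(p80,80)}
  {p81} × {78} = {(p81,78)}
  {p81} × {80} = {(p81,80)}
  {p80} × {78, 80} = {(p80,78), (p80,80)}
  {p80, p81} × {78} = {(p80,78), (p81,78)}
  {p80, p81} × {80} = {(p80,80), (p81,80)}
  {p81} × {78, 80} = {(p81,78), (p81,80)}
  {p80} × {78, 79, 80} = {(p80,78), (p80,79), (p80,80)}
  {p80, p81, p82} × {78} = {(p80,78), (p81,78), (p82,78)}
  {p80, p81, p82} × {80} = {(p80,80), (p81,80), (p82,80)}
  {p81} × {78, 79, 80} = {(p81,78), (p81,79), (p81,80)}
  {p80, p81} × {78, 80} = {(p80,78), (p80,80), (p81,78), (p81,80)}
  {p80, p81} × {78, 79, 80} = {(p80,78), (p80,79), (p80,80), (p81,78), (p81,79), (p81,80)}
  {p80, p81, p82} × {78, 80} = {(p80,78), (p80,80), (p81,78), (p81,80), (p82,78), (p82,80)}
  {p80, p81, p82} × {78, 79, 80} = {(p80,78), (p80,79), (p80,80), (p81,78), (p81,79), (p81,80), (p82,78), (p82,79), (p82,80)}
These 17 distinct sets form the basis B.
Close under arbitrary unions to get τ_{X×Y}; counting gives |τ_{X×Y}| = 48.


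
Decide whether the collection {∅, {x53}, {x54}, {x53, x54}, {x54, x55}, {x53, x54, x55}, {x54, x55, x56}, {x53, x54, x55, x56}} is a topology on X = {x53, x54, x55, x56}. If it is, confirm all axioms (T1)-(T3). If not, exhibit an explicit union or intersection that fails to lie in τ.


τ IS a topology on X.

Axiom (T1): ∅ ∈ τ? Yes; X ∈ τ? Yes.
Axiom (T2/T3): check pairwise unions and intersections of members of τ.
All pairwise intersections and unions checked — each lies in τ. Therefore τ satisfies (T1), (T2), (T3): it IS a topology on X.


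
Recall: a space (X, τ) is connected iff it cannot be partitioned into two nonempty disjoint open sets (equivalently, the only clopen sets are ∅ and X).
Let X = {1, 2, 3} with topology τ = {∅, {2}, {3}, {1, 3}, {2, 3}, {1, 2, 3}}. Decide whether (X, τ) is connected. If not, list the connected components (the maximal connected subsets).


(X, τ) is disconnected; components = [{2}, {1, 3}].

Find clopen sets (U ∈ τ with X ∖ U ∈ τ):
  U = ∅, X ∖ U = {1, 2, 3} — both open, so U is clopen.
  U = {2}, X ∖ U = {1, 3} — both open, so U is clopen.
  U = {1, 3}, X ∖ U = {2} — both open, so U is clopen.
  U = {1, 2, 3}, X ∖ U = ∅ — both open, so U is clopen.
Nontrivial clopen(s) exist: e.g. {2}. So (X, τ) is disconnected.
Compute connected components by grouping points that agree on all clopens:
  component: {2}
  component: {1, 3}


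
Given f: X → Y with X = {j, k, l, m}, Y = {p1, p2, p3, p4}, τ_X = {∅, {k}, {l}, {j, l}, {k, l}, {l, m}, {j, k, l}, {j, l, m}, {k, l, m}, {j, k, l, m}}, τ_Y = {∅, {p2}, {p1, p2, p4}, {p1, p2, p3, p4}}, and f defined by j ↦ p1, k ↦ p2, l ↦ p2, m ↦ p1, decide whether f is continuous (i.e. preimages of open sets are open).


f IS continuous.

Compute f^{-1}(U) for each U ∈ τ_Y:
  U = ∅: f^{-1}(U) = ∅ ∈ τ_X ✓.
  U = {p2}: f^{-1}(U) = {k, l} ∈ τ_X ✓.
  U = {p1, p2, p4}: f^{-1}(U) = {j, k, l, m} ∈ τ_X ✓.
  U = {p1, p2, p3, p4}: f^{-1}(U) = {j, k, l, m} ∈ τ_X ✓.
Every preimage lies in τ_X, so f IS continuous.


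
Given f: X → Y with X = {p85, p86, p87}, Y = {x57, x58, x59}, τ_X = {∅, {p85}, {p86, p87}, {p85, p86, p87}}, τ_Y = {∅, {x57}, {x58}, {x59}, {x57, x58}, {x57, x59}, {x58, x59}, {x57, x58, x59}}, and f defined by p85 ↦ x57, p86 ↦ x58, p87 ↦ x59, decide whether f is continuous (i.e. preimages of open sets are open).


f is NOT continuous.

Compute f^{-1}(U) for each U ∈ τ_Y:
  U = ∅: f^{-1}(U) = ∅ ∈ τ_X ✓.
  U = {x57}: f^{-1}(U) = {p85} ∈ τ_X ✓.
  U = {x58}: f^{-1}(U) = {p86} ∉ τ_X ✗.
  U = {x59}: f^{-1}(U) = {p87} ∉ τ_X ✗.
  U = {x57, x58}: f^{-1}(U) = {p85, p86} ∉ τ_X ✗.
  U = {x57, x59}: f^{-1}(U) = {p85, p87} ∉ τ_X ✗.
  U = {x58, x59}: f^{-1}(U) = {p86, p87} ∈ τ_X ✓.
  U = {x57, x58, x59}: f^{-1}(U) = {p85, p86, p87} ∈ τ_X ✓.
Found U = {x58} with f^{-1}(U) = {p86} not in τ_X. Therefore f is NOT continuous.


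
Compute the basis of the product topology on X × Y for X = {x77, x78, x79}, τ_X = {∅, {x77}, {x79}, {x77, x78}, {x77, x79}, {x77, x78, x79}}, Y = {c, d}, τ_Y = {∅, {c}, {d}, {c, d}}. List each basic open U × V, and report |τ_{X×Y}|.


Basis B = {∅ × ∅, {x77} × {c}, {x77} × {d}, {x79} × {c}, {x79} × {d}, {x77} × {c, d}, {x77, x78} × {c}, {x77, x79} × {c}, {x77, x78} × {d}, {x77, x79} × {d}, {x79} × {c, d}, {x77, x78, x79} × {c}, {x77, x78, x79} × {d}, {x77, x78} × {c, d}, {x77, x79} × {c, d}, {x77, x78, x79} × {c, d}}; |τ_{X×Y}| = 36.

Enumerate products U × V with U ∈ τ_X, V ∈ τ_Y (deduplicated):
  ∅ × ∅ = {} (∅)
  {x77} × {c} = {(x77,c)}
  {x77} × {d} = {(x77,d)}
  {x79} × {c} = {(x79,c)}
  {x79} × {d} = {(x79,d)}
  {x77} × {c, d} = {(x77,c), (x77,d)}
  {x77, x78} × {c} = {(x77,c), (x78,c)}
  {x77, x79} × {c} = {(x77,c), (x79,c)}
  {x77, x78} × {d} = {(x77,d), (x78,d)}
  {x77, x79} × {d} = {(x77,d), (x79,d)}
  {x79} × {c, d} = {(x79,c), (x79,d)}
  {x77, x78, x79} × {c} = {(x77,c), (x78,c), (x79,c)}
  {x77, x78, x79} × {d} = {(x77,d), (x78,d), (x79,d)}
  {x77, x78} × {c, d} = {(x77,c), (x77,d), (x78,c), (x78,d)}
  {x77, x79} × {c, d} = {(x77,c), (x77,d), (x79,c), (x79,d)}
  {x77, x78, x79} × {c, d} = {(x77,c), (x77,d), (x78,c), (x78,d), (x79,c), (x79,d)}
These 16 distinct sets form the basis B.
Close under arbitrary unions to get τ_{X×Y}; counting gives |τ_{X×Y}| = 36.


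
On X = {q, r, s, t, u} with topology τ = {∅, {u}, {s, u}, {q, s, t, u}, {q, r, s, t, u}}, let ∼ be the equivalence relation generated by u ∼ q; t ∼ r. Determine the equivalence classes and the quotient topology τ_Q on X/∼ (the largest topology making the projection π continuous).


X/∼ = {[q=u], [r=t], [s]}; |τ_Q| = 2.

Equivalence classes: [q=u], [r=t], [s].
Quotient map π: X → X/∼ sends q ↦ [q=u], r ↦ [r=t], s ↦ [s], t ↦ [r=t], u ↦ [q=u].
For each subset V ⊆ X/∼, compute π^{-1}(V) ⊆ X and check whether π^{-1}(V) ∈ τ. V is open in τ_Q iff π^{-1}(V) ∈ τ.
  V = {}: π^{-1}(V) = ∅ ∈ τ ✓.
  V = {[q=u]}: π^{-1}(V) = {q, u} ∉ τ ✗.
  V = {[r=t]}: π^{-1}(V) = {r, t} ∉ τ ✗.
  V = {[q=u], [r=t]}: π^{-1}(V) = {q, r, t, u} ∉ τ ✗.
  V = {[s]}: π^{-1}(V) = {s} ∉ τ ✗.
  V = {[q=u], [s]}: π^{-1}(V) = {q, s, u} ∉ τ ✗.
  V = {[r=t], [s]}: π^{-1}(V) = {r, s, t} ∉ τ ✗.
  V = {[q=u], [r=t], [s]}: π^{-1}(V) = {q, r, s, t, u} ∈ τ ✓.
Open sets in the quotient: τ_Q = {{}, {[q=u], [r=t], [s]}} (2 elements).


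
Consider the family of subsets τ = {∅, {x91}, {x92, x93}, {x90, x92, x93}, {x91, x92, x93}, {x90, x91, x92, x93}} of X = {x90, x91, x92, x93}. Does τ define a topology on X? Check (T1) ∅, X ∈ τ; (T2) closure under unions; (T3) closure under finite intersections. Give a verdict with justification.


τ IS a topology on X.

Axiom (T1): ∅ ∈ τ? Yes; X ∈ τ? Yes.
Axiom (T2/T3): check pairwise unions and intersections of members of τ.
All pairwise intersections and unions checked — each lies in τ. Therefore τ satisfies (T1), (T2), (T3): it IS a topology on X.


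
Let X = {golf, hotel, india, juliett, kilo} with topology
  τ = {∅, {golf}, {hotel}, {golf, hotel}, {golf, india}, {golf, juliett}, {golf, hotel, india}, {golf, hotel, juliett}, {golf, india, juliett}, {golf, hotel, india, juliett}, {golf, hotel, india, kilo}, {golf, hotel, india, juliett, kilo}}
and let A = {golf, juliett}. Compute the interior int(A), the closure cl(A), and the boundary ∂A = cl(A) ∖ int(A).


int(A) = {golf, juliett}, cl(A) = {golf, india, juliett, kilo}, ∂A = {india, kilo}.

Closed sets in (X, τ) are complements of opens:
  closed(X, τ) = {∅, {juliett}, {kilo}, {hotel, kilo}, {india, kilo}, {juliett, kilo}, {hotel, india, kilo}, {hotel, juliett, kilo}, {india, juliett, kilo}, {golf, india, juliett, kilo}, {hotel, india, juliett, kilo}, {golf, hotel, india, juliett, kilo}}.
int(A) = ⋃ {U ∈ τ : U ⊆ A}. Opens contained in A: ∅, {golf}, {golf, juliett}.
Taking the union of these: int(A) = {golf, juliett}.
cl(A) = ⋂ {C closed : A ⊆ C}. Closed sets containing A: {golf, india, juliett, kilo}, {golf, hotel, india, juliett, kilo}.
Intersecting these: cl(A) = {golf, india, juliett, kilo}.
∂A = cl(A) ∖ int(A) = {golf, india, juliett, kilo} ∖ {golf, juliett} = {india, kilo}.
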